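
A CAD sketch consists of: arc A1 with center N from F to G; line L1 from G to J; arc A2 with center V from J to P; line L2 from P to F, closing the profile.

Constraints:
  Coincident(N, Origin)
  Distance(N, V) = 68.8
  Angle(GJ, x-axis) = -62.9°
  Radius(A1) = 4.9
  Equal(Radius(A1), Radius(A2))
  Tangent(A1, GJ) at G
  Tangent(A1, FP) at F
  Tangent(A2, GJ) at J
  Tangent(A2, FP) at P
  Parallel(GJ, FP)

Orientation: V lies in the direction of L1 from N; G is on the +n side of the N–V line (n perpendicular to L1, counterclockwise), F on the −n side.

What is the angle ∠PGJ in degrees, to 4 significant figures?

8.107°

The slot axis is L1's direction at -62.9°, so u = (cos -62.9°, sin -62.9°) = (0.4555, -0.8902) and n = (−sin -62.9°, cos -62.9°) = (0.8902, 0.4555). N is at the origin and V lies 68.8 along u from N, so V = 68.8·u = (31.34, -61.25). Tangency of A1 to both parallel lines with radius 4.9 puts G and F at N ± 4.9·n: G = (4.362, 2.232), F = (-4.362, -2.232). Equal radii place J and P the same way about V: J = V + 4.9·n = (35.70, -59.01), P = V − 4.9·n = (26.98, -63.48). Then cos ∠PGJ = GP·GJ / (|GP||GJ|), giving 8.107°.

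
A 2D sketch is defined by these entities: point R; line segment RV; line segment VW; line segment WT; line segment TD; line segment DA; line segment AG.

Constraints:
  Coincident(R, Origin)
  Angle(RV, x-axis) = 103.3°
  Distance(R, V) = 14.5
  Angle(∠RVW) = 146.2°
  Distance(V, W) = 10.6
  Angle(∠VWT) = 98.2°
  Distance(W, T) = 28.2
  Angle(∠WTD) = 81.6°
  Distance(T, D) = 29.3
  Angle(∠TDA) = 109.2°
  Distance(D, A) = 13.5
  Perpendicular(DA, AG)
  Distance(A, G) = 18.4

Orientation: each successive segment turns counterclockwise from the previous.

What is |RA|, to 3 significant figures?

9.90

R is at the origin; RV runs at 103.3° with length 14.5, so V = (-3.34, 14.1). ∠RVW = 146.2° gives VW at 137° from the x-axis; with |VW| = 10.6, W = (-11.1, 21.3). ∠VWT = 98.2° gives WT at -141° from the x-axis; with |WT| = 28.2, T = (-33.0, 3.62). ∠WTD = 81.6° gives TD at -42.7° from the x-axis; with |TD| = 29.3, D = (-11.5, -16.3). ∠TDA = 109.2° gives DA at 28.1° from the x-axis; with |DA| = 13.5, A = (0.395, -9.89). Then |RA| = |A − R| = 9.90.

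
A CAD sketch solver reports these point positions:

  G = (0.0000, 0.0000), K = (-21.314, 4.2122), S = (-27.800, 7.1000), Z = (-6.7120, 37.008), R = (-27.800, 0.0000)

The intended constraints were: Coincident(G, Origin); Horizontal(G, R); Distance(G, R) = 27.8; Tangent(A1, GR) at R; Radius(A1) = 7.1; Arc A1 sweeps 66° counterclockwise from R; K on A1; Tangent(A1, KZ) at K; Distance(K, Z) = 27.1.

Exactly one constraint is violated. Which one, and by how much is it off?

Distance(K, Z) = 27.1 — off by 8.80.

G = (0.00, 0.00) ✓; G.y = 0.00, R.y = 0.00 ✓; |GR| = 27.80 ✓; ∠(SR, RG) = 90.00° ✓; |SR| = 7.100 ✓; bearing(S→K) − bearing(S→R) = 66.00° ✓; |SK| = 7.100 ✓; ∠(SK, KZ) = 90.00° ✓; |KZ| = 35.90 ✗.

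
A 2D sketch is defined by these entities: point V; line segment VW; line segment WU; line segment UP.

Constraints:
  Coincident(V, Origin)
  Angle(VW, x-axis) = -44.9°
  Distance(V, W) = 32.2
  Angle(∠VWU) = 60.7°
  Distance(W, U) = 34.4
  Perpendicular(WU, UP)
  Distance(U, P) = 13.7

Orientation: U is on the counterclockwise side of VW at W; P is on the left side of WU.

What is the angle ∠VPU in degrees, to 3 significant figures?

128°

V is at the origin; VW runs at -44.9° with length 32.2, so W = 32.2·(cos -44.9°, sin -44.9°) = (22.8, -22.7). ∠VWU = 60.7°, so WU runs at -44.9° + (180° − 60.7°) = 74.4° from the x-axis; with |WU| = 34.4, U = W + 34.4·(cos 74.4°, sin 74.4°) = (32.1, 10.4). The perpendicularity gives UP at right angles to WU; with |UP| = 13.7 on the left of WU, P = U + 13.7·(-0.963, 0.269) = (18.9, 14.1). Then cos ∠VPU = PV·PU / (|PV||PU|), giving 128°.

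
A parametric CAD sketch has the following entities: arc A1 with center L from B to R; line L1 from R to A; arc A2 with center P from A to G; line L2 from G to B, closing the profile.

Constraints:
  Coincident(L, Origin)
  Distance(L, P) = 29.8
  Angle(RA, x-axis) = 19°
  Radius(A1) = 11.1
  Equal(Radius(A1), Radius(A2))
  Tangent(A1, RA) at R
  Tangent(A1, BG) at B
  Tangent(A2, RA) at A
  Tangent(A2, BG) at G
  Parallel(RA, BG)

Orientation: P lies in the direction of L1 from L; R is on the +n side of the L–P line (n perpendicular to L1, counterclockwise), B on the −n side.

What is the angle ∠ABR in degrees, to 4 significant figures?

53.32°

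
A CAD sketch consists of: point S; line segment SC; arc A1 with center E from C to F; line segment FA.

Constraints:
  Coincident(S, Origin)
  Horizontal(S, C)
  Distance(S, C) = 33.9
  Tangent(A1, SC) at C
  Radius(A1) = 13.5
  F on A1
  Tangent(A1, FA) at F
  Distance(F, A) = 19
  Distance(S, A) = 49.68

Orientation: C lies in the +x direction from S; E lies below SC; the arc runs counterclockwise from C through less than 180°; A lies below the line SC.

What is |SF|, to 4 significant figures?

30.99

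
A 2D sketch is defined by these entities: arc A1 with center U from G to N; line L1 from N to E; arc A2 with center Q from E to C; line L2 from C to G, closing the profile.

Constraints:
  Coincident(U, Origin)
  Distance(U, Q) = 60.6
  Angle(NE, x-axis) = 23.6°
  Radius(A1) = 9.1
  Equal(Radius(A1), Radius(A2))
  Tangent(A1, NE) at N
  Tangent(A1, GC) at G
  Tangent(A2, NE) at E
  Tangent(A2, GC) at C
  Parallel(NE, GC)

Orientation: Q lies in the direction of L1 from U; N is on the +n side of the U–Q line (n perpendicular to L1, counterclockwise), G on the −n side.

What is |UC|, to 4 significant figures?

61.28

The slot axis is L1's direction at 23.6°, so u = (cos 23.6°, sin 23.6°) = (0.9164, 0.4003) and n = (−sin 23.6°, cos 23.6°) = (-0.4003, 0.9164). U is at the origin and Q lies 60.6 along u from U, so Q = 60.6·u = (55.53, 24.26). Tangency of A1 to both parallel lines with radius 9.1 puts N and G at U ± 9.1·n: N = (-3.643, 8.339), G = (3.643, -8.339). Equal radii place E and C the same way about Q: E = Q + 9.1·n = (51.89, 32.60), C = Q − 9.1·n = (59.17, 15.92). Then |UC| = |C − U| = 61.28.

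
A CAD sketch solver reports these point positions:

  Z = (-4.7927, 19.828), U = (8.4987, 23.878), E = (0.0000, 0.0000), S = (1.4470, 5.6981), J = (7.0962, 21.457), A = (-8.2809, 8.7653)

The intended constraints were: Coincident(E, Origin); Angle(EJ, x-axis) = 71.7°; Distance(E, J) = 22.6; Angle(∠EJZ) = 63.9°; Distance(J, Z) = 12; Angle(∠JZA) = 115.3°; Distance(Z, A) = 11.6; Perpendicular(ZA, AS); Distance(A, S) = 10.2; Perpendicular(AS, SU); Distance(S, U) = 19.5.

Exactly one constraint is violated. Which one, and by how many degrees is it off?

Perpendicular(AS, SU) — off by 3.70°.

E = (0.00, 0.00) ✓; EJ at 71.70° ✓; |EJ| = 22.60 ✓; ∠EJZ = 63.90° ✓; |JZ| = 12.00 ✓; ∠JZA = 115.3° ✓; |ZA| = 11.60 ✓; ∠(ZA, AS) = 90.00° ✓; |AS| = 10.20 ✓; ∠(AS, SU) = 86.30° ✗; |SU| = 19.50 ✓.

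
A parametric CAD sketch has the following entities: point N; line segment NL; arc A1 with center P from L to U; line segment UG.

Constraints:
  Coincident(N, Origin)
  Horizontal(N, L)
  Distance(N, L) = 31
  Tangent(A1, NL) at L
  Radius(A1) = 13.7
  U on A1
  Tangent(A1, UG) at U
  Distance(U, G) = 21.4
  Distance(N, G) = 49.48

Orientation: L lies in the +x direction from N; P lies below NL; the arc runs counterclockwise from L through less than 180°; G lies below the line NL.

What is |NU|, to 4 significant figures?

28.34

N is at the origin; NL is horizontal with |NL| = 31.0 and L on the +x side, so L = (31.00, 0.000). Tangency of A1 to NL means the radius PL is perpendicular to NL, so P = L + (0, -13.7) = (31.00, -13.70). Since PU ⟂ UG (tangency), |PG| = √(13.7² + 21.4²) = 25.41 regardless of where U sits on A1. So G lies on both circle(N, 49.48) and circle(P, 25.41); the below-NL intersection is G = (30.32, -39.10). U is the foot of the tangent from G: U = (19.27, -20.78).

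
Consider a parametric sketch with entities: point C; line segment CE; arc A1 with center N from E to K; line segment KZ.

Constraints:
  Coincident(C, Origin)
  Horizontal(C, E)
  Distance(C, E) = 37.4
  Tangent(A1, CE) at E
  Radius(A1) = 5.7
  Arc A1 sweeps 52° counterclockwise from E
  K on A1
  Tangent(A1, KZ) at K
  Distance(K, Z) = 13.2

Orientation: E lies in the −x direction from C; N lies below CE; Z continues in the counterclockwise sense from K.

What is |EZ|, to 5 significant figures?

17.827

C is at the origin; C and E share the same y with |CE| = 37.4 and E on the −x side, so E = (-37.400, 0.0000). A1 meets CE tangentially, so NE is at right angles to CE, so N = E + (0, -5.7) = (-37.400, -5.7000). On A1, E sits at bearing 90° from N; a 52° counterclockwise sweep puts K at bearing 142°, so K = N + 5.7·(cos 142°, sin 142°) = (-41.892, -2.1907). A1 meets KZ tangentially, so NK is at right angles to KZ, so KZ runs along (−sin 142°, cos 142°); with |KZ| = 13.2, Z = (-50.018, -12.592). Then |EZ| = |Z − E| = 17.827.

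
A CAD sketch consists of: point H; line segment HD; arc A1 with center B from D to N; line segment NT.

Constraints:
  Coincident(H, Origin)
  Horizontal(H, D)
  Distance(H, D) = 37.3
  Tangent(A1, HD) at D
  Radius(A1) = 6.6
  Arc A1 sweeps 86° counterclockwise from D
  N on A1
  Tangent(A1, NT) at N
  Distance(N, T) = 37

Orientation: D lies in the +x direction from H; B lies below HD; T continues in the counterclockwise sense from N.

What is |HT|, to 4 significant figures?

51.43

On A1, D sits at bearing 90° from B; an 86° counterclockwise sweep puts N at bearing 176°, so N = B + 6.6·(cos 176°, sin 176°) = (30.72, -6.140). The tangent condition forces BN to be normal to NT, so NT runs along (−sin 176°, cos 176°); with |NT| = 37.0, T = (28.14, -43.05). Then |HT| = |T − H| = 51.43.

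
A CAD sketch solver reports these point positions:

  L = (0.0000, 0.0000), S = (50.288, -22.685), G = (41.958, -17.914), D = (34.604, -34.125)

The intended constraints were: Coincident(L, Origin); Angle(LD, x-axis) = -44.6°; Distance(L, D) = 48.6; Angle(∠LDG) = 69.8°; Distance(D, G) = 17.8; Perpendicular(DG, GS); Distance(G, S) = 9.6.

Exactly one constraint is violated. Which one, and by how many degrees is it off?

Perpendicular(DG, GS) — off by 5.40°.

L = (0.00, 0.00) ✓; LD at -44.60° ✓; |LD| = 48.60 ✓; ∠LDG = 69.80° ✓; |DG| = 17.80 ✓; ∠(DG, GS) = 95.40° ✗; |GS| = 9.600 ✓.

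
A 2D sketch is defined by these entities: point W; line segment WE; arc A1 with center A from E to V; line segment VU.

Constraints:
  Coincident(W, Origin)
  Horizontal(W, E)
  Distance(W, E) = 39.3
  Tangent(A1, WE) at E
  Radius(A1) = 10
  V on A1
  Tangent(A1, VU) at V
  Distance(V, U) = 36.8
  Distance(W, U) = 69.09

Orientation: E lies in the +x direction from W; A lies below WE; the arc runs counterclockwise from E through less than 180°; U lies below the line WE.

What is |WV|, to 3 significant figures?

34.7

W is at the origin; WE is horizontal with |WE| = 39.3 and E on the +x side, so E = (39.3, 0.00). A1 meets WE tangentially, so AE is at right angles to WE, so A = E + (0, -10) = (39.3, -10.0). Since AV ⟂ VU (tangency), |AU| = √(10.0² + 36.8²) = 38.1 regardless of where V sits on A1. So U lies on both circle(W, 69.09) and circle(A, 38.1); the below-WE intersection is U = (51.4, -46.2). V is the foot of the tangent from U: V = (31.0, -15.5).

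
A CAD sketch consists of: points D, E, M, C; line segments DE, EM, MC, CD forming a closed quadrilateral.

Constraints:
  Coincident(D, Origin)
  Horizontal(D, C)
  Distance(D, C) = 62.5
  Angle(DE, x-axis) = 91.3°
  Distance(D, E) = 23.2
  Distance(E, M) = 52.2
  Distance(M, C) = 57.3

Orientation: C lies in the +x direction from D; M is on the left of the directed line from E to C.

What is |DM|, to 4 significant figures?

68.00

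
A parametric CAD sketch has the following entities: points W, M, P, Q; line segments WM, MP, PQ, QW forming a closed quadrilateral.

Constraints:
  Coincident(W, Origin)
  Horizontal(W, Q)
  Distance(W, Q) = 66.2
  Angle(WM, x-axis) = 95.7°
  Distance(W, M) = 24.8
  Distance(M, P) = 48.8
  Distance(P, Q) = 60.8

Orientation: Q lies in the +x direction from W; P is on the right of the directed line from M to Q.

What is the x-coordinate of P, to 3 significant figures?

9.74

Checks: |MP| = 48.80 ✓; |PQ| = 60.80 ✓.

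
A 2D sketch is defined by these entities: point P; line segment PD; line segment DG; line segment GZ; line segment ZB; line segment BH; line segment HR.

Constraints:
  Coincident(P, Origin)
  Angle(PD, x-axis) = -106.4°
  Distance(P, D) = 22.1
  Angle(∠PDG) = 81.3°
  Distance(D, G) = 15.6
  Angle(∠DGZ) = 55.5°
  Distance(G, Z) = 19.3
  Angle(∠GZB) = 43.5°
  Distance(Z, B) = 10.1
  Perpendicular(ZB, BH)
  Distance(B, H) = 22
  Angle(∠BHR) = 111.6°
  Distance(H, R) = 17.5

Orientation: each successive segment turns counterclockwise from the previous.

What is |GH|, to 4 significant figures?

9.548

∠GZB = 43.5° gives ZB at -106.7° from the x-axis; with |ZB| = 10.1, B = (-2.385, -15.74). ZB is perpendicular to BH, so BH runs at -16.70°; with |BH| = 22.0, H = (18.69, -22.06). Then |GH| = |H − G| = 9.548.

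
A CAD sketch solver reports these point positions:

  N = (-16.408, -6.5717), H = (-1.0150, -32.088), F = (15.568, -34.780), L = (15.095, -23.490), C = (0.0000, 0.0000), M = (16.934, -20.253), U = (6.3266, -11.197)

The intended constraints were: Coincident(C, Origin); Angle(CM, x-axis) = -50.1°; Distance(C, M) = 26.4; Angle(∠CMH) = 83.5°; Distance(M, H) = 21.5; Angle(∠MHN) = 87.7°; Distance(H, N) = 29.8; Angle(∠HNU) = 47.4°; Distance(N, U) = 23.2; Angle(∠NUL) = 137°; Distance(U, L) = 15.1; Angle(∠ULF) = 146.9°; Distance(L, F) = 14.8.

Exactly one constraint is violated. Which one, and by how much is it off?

Distance(L, F) = 14.8 — off by 3.50.

C = (0.00, 0.00) ✓; CM at -50.10° ✓; |CM| = 26.40 ✓; ∠CMH = 83.50° ✓; |MH| = 21.50 ✓; ∠MHN = 87.70° ✓; |HN| = 29.80 ✓; ∠HNU = 47.40° ✓; |NU| = 23.20 ✓; ∠NUL = 137.0° ✓; |UL| = 15.10 ✓; ∠ULF = 146.9° ✓; |LF| = 11.30 ✗.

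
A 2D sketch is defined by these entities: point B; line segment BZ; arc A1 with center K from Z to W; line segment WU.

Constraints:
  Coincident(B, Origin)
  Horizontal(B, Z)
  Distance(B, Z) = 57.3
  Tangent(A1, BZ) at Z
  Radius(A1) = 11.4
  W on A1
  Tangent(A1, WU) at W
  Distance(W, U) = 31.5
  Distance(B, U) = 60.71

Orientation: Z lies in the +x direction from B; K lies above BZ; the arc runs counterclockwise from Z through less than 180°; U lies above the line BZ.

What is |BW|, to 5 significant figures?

68.319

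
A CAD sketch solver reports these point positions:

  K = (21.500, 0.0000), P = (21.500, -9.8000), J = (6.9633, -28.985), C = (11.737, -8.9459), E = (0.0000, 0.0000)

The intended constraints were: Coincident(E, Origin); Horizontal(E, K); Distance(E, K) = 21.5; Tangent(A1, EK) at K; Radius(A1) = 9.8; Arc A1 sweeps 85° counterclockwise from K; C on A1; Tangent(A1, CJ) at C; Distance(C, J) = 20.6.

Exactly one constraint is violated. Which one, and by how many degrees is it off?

Tangent(A1, CJ) at C — off by 8.40°.

E = (0.00, 0.00) ✓; E.y = 0.00, K.y = 0.00 ✓; |EK| = 21.50 ✓; ∠(PK, KE) = 90.00° ✓; |PK| = 9.800 ✓; bearing(P→C) − bearing(P→K) = 85.00° ✓; |PC| = 9.800 ✓; ∠(PC, CJ) = 98.40° ✗; |CJ| = 20.60 ✓.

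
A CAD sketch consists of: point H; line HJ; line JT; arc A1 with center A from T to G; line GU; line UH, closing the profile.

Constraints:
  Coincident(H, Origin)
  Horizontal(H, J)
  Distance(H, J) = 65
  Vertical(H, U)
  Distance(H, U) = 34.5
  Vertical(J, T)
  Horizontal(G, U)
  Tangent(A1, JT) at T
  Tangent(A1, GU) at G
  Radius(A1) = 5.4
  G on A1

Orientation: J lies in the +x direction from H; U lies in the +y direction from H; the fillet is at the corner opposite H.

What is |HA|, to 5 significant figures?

66.325

H is at the origin; HJ is horizontal with |HJ| = 65.0 and J on the +x side, so J = (65.000, 0.0000). HU is vertical with |HU| = 34.5 and U on the +y side, so U = (0.0000, 34.500). The virtual corner opposite H is at (65.000, 34.500). Tangency of A1 to JT means the radius AT is perpendicular to JT and tangency of A1 to GU means the radius AG is perpendicular to GU, with radius 5.4, so the center A sits 5.4 in from both sides at A = (59.600, 29.100). Then |HA| = |A − H| = 66.325.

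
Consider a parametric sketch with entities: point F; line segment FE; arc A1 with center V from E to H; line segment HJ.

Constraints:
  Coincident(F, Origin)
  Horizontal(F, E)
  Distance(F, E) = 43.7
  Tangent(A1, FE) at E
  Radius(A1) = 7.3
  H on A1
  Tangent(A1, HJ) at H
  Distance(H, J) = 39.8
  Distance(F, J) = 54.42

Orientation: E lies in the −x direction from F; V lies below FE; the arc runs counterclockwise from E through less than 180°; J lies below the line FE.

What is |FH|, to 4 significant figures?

51.20

Checks: F.y = 0.00, E.y = 0.00 ✓; |VH| = 7.300 ✓; ∠(VH, HJ) = 90.00° ✓; |HJ| = 39.80 ✓; |FJ| = 54.42 ✓.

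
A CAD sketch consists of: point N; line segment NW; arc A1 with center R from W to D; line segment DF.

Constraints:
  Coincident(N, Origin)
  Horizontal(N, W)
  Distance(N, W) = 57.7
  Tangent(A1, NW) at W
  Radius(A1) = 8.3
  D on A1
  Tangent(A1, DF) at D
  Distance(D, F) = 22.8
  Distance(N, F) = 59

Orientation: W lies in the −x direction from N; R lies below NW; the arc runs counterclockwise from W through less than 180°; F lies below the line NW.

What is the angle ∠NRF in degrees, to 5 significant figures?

79.698°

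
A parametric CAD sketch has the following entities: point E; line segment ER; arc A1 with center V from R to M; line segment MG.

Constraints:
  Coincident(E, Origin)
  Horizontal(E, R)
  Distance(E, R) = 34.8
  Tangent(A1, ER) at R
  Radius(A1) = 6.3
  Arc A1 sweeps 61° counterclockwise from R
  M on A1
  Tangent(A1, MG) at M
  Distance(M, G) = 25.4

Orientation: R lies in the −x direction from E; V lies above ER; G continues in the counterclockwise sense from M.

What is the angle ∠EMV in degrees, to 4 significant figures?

157.3°

A1 meets ER tangentially, so VR is at right angles to ER, so V = R + (0, 6.3) = (-34.80, 6.300). On A1, R sits at bearing -90° from V; a 61° counterclockwise sweep puts M at bearing -29°, so M = V + 6.3·(cos -29°, sin -29°) = (-29.29, 3.246). Then cos ∠EMV = ME·MV / (|ME||MV|), giving 157.3°.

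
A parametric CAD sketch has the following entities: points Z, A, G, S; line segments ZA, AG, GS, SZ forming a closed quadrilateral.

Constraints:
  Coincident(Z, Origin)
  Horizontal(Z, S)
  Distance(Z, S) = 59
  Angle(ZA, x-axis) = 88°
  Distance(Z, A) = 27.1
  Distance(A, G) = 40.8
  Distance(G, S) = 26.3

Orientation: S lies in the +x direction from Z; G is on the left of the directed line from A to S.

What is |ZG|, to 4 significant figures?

45.22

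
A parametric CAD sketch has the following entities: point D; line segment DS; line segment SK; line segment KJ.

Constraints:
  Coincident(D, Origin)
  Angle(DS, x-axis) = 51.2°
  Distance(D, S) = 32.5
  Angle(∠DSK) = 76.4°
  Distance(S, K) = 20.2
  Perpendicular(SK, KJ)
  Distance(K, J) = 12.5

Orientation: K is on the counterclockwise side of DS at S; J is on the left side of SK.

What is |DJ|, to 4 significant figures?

22.85

D is at the origin; DS runs at 51.2° with length 32.5, so S = 32.5·(cos 51.2°, sin 51.2°) = (20.36, 25.33). ∠DSK = 76.4°, so SK runs at 51.2° + (180° − 76.4°) = 154.8° from the x-axis; with |SK| = 20.2, K = S + 20.2·(cos 154.8°, sin 154.8°) = (2.087, 33.93). The perpendicularity gives KJ at right angles to SK; with |KJ| = 12.5 on the left of SK, J = K + 12.5·(-0.4258, -0.9048) = (-3.235, 22.62). Then |DJ| = |J − D| = 22.85.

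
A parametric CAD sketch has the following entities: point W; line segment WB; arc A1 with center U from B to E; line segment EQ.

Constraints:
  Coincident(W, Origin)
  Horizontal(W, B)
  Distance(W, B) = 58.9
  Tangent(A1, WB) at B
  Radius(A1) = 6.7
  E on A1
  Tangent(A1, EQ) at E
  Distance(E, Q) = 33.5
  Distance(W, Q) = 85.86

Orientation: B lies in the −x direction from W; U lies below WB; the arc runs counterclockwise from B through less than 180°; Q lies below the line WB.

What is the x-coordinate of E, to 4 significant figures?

-65.03

W is at the origin; W and B share the same y with |WB| = 58.9 and B on the −x side, so B = (-58.90, 0.000). The tangent condition forces UB to be normal to WB, so U = B + (0, -6.7) = (-58.90, -6.700). Since UE ⟂ EQ (tangency), |UQ| = √(6.7² + 33.5²) = 34.16 regardless of where E sits on A1. So Q lies on both circle(W, 85.86) and circle(U, 34.16); the below-WB intersection is Q = (-78.56, -34.64). E is the foot of the tangent from Q: E = (-65.03, -3.993).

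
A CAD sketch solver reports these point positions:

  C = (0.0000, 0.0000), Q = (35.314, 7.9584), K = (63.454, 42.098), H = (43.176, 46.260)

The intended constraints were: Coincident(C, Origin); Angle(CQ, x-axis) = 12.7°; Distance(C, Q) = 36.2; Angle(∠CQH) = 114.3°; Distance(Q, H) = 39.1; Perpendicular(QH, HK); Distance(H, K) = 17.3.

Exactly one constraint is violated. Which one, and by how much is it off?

Distance(H, K) = 17.3 — off by 3.40.

C = (0.00, 0.00) ✓; CQ at 12.70° ✓; |CQ| = 36.20 ✓; ∠CQH = 114.3° ✓; |QH| = 39.10 ✓; ∠(QH, HK) = 90.00° ✓; |HK| = 20.70 ✗.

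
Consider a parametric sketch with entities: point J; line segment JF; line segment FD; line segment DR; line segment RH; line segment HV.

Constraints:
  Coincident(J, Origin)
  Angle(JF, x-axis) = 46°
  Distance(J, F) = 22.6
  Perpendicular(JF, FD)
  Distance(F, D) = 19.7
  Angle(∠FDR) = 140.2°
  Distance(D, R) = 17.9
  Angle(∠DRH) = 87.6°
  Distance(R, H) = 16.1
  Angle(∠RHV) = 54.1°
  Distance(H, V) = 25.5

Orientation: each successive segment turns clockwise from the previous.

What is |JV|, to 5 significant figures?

29.767

∠DRH = 87.6° gives RH at -176.20° from the x-axis; with |RH| = 16.1, H = (15.739, -16.290). ∠RHV = 54.1° gives HV at 57.900° from the x-axis; with |HV| = 25.5, V = (29.290, 5.3116). Then |JV| = |V − J| = 29.767.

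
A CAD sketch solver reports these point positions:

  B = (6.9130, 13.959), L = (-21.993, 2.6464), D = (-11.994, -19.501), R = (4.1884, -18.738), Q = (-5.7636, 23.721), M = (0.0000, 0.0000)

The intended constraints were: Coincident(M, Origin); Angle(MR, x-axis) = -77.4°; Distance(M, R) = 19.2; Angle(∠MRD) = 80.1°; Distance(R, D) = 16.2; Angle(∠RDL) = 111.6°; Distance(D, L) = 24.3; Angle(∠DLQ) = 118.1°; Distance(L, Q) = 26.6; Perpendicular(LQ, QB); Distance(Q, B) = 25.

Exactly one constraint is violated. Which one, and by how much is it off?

Distance(Q, B) = 25 — off by 9.00.

M = (0.00, 0.00) ✓; MR at -77.40° ✓; |MR| = 19.20 ✓; ∠MRD = 80.10° ✓; |RD| = 16.20 ✓; ∠RDL = 111.6° ✓; |DL| = 24.30 ✓; ∠DLQ = 118.1° ✓; |LQ| = 26.60 ✓; ∠(LQ, QB) = 90.00° ✓; |QB| = 16.00 ✗.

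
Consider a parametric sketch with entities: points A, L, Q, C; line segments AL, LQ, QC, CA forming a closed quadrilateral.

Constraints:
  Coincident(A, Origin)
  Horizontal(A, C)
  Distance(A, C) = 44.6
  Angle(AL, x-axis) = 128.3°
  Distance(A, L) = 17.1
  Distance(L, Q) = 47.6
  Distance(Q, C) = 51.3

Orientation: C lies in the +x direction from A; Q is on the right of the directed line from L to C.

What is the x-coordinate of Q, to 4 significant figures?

4.329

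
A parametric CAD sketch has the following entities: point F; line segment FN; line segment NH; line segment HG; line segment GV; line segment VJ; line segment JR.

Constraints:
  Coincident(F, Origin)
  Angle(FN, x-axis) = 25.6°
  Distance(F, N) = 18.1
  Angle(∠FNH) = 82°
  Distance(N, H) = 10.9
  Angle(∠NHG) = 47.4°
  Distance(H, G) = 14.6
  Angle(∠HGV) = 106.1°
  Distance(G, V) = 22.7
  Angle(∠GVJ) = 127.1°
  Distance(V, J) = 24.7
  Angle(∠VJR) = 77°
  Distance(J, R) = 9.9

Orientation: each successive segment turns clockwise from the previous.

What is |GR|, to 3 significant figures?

37.1

∠GVJ = 127.1° gives VJ at 28.2° from the x-axis; with |VJ| = 24.7, J = (31.7, 37.7). ∠VJR = 77.0° gives JR at -74.8° from the x-axis; with |JR| = 9.9, R = (34.3, 28.1). Then |GR| = |R − G| = 37.1.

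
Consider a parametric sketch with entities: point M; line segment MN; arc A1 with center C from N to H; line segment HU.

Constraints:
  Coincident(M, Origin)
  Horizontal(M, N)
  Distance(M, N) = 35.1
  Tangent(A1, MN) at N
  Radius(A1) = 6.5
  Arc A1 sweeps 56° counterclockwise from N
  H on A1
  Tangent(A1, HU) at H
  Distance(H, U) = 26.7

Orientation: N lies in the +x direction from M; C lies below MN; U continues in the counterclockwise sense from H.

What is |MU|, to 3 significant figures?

29.0

M is at the origin; M and N share the same y with |MN| = 35.1 and N on the +x side, so N = (35.1, 0.00). A1 meets MN tangentially, so CN is at right angles to MN, so C = N + (0, -6.5) = (35.1, -6.50). On A1, N sits at bearing 90° from C; a 56° counterclockwise sweep puts H at bearing 146°, so H = C + 6.5·(cos 146°, sin 146°) = (29.7, -2.87). The tangent condition forces CH to be normal to HU, so HU runs along (−sin 146°, cos 146°); with |HU| = 26.7, U = (14.8, -25.0). Then |MU| = |U − M| = 29.0.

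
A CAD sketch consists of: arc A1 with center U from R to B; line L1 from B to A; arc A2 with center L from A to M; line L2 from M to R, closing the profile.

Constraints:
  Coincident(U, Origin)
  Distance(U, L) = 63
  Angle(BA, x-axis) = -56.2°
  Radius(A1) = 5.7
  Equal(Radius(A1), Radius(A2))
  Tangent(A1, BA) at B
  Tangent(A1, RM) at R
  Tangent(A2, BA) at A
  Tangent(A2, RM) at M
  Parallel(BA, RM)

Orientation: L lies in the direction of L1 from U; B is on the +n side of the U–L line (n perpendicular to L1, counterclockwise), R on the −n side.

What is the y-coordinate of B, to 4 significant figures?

3.171

The slot axis is L1's direction at -56.2°, so u = (cos -56.2°, sin -56.2°) = (0.5563, -0.8310) and n = (−sin -56.2°, cos -56.2°) = (0.8310, 0.5563). U is at the origin and L lies 63.0 along u from U, so L = 63.0·u = (35.05, -52.35). Tangency of A1 to both parallel lines with radius 5.7 puts B and R at U ± 5.7·n: B = (4.737, 3.171), R = (-4.737, -3.171). So B.y = 3.171.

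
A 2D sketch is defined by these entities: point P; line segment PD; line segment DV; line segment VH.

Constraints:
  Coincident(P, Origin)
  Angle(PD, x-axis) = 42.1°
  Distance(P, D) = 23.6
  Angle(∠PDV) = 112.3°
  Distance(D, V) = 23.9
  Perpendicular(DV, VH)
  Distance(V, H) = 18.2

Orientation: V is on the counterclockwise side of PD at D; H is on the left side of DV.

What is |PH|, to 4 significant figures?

33.06

∠PDV = 112.3°, so DV runs at 42.1° + (180° − 112.3°) = 109.8° from the x-axis; with |DV| = 23.9, V = D + 23.9·(cos 109.8°, sin 109.8°) = (9.415, 38.31). DV ⟂ VH; with |VH| = 18.2 on the left of DV, H = V + 18.2·(-0.9409, -0.3387) = (-7.709, 32.14). Then |PH| = |H − P| = 33.06.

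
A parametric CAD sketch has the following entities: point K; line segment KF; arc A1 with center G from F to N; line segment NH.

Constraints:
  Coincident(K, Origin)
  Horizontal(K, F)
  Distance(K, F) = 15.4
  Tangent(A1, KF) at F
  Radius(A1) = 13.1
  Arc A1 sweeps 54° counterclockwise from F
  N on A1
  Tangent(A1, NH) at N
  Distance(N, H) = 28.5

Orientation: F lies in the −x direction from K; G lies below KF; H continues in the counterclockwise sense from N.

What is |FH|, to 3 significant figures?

39.5

K is at the origin; KF is horizontal with |KF| = 15.4 and F on the −x side, so F = (-15.4, 0.00). Since A1 is tangent to KF there, GF ⟂ KF, so G = F + (0, -13.1) = (-15.4, -13.1). On A1, F sits at bearing 90° from G; a 54° counterclockwise sweep puts N at bearing 144°, so N = G + 13.1·(cos 144°, sin 144°) = (-26.0, -5.40). Tangency of A1 to NH means the radius GN is perpendicular to NH, so NH runs along (−sin 144°, cos 144°); with |NH| = 28.5, H = (-42.8, -28.5). Then |FH| = |H − F| = 39.5.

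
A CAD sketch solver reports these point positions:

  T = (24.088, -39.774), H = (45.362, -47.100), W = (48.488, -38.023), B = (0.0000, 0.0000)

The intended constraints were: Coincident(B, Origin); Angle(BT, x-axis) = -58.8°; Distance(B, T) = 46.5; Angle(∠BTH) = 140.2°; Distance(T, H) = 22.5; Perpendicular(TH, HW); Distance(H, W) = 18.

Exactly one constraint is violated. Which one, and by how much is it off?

Distance(H, W) = 18 — off by 8.40.

B = (0.00, 0.00) ✓; BT at -58.80° ✓; |BT| = 46.50 ✓; ∠BTH = 140.2° ✓; |TH| = 22.50 ✓; ∠(TH, HW) = 90.00° ✓; |HW| = 9.600 ✗.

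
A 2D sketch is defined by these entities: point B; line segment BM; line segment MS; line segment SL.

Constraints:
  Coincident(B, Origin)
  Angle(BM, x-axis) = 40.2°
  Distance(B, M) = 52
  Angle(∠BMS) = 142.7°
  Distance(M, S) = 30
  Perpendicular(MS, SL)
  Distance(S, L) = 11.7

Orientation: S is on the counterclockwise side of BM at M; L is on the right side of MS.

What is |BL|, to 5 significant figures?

83.427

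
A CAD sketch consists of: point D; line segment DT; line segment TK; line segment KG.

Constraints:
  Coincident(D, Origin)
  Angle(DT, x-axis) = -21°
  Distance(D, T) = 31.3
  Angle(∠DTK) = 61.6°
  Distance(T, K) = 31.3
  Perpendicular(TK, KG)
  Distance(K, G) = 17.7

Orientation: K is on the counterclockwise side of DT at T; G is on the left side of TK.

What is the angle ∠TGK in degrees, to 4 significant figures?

60.51°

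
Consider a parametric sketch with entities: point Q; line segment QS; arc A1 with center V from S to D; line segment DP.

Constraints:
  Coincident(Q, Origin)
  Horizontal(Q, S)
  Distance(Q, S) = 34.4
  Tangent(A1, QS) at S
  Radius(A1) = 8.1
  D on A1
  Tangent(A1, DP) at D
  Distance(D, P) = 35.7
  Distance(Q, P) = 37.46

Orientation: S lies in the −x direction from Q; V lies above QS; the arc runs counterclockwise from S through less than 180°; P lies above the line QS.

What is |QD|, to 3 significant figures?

27.6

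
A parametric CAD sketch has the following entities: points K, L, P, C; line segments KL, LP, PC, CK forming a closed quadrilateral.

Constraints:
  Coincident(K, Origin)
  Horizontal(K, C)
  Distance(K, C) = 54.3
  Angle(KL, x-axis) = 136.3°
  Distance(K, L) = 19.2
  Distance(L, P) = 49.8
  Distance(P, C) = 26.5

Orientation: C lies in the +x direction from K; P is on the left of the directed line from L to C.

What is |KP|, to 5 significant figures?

40.264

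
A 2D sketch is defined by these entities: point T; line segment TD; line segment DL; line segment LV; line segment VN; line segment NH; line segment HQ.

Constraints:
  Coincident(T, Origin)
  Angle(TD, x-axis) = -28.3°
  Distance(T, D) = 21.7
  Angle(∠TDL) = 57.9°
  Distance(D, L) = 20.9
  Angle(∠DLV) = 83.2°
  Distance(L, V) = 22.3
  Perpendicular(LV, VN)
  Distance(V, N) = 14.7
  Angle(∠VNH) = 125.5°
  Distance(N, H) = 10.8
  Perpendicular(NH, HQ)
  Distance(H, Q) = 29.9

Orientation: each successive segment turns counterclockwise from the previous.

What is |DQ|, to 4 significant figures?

24.94

T is at the origin; TD runs at -28.3° with length 21.7, so D = (19.11, -10.29). ∠TDL = 57.9° gives DL at 93.80° from the x-axis; with |DL| = 20.9, L = (17.72, 10.57). ∠DLV = 83.2° gives LV at -169.4° from the x-axis; with |LV| = 22.3, V = (-4.198, 6.464). The perpendicularity gives VN at right angles to LV, so VN runs at -79.40°; with |VN| = 14.7, N = (-1.494, -7.985). ∠VNH = 125.5° gives NH at -24.90° from the x-axis; with |NH| = 10.8, H = (8.302, -12.53). NH is perpendicular to HQ, so HQ runs at 65.10°; with |HQ| = 29.9, Q = (20.89, 14.59). Then |DQ| = |Q − D| = 24.94.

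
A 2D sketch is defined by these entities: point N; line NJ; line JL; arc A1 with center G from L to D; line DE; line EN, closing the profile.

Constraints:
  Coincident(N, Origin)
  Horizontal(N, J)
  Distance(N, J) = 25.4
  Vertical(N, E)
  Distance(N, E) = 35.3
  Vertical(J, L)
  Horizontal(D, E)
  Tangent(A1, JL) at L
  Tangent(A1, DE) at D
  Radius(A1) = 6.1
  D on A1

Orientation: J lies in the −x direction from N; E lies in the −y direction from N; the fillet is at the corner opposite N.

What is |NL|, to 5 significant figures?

38.701

N is at the origin; NJ is horizontal with |NJ| = 25.4 and J on the −x side, so J = (-25.400, 0.0000). NE is vertical with |NE| = 35.3 and E on the −y side, so E = (0.0000, -35.300). The virtual corner opposite N is at (-25.400, -35.300). Since A1 is tangent to JL there, GL ⟂ JL and since A1 is tangent to DE there, GD ⟂ DE, with radius 6.1, so the center G sits 6.1 in from both sides at G = (-19.300, -29.200). That places the tangent points at L = (-25.400, -29.200) on JL and D = (-19.300, -35.300) on DE. Then |NL| = |L − N| = 38.701.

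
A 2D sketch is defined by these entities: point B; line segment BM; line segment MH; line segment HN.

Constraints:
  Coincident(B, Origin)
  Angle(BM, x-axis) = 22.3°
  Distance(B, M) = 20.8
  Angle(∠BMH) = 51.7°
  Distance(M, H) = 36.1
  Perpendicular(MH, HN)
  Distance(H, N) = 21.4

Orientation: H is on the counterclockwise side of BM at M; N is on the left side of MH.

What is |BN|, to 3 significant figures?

23.8

B is at the origin; BM runs at 22.3° with length 20.8, so M = 20.8·(cos 22.3°, sin 22.3°) = (19.2, 7.89). ∠BMH = 51.7°, so MH runs at 22.3° + (180° − 51.7°) = 151° from the x-axis; with |MH| = 36.1, H = M + 36.1·(cos 151°, sin 151°) = (-12.2, 25.6). MH is perpendicular to HN; with |HN| = 21.4 on the left of MH, N = H + 21.4·(-0.491, -0.871) = (-22.7, 6.97). Then |BN| = |N − B| = 23.8.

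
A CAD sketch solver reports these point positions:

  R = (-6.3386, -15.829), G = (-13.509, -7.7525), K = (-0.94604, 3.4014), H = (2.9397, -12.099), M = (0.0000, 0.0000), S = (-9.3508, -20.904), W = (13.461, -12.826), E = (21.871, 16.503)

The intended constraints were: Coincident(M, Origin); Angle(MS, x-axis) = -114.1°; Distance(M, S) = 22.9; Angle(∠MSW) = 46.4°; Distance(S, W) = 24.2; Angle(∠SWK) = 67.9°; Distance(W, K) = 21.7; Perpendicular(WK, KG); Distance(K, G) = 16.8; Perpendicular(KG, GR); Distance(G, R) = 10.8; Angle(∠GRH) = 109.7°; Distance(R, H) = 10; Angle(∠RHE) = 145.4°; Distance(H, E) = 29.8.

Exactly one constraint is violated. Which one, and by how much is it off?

Distance(H, E) = 29.8 — off by 4.50.

M = (0.00, 0.00) ✓; MS at -114.1° ✓; |MS| = 22.90 ✓; ∠MSW = 46.40° ✓; |SW| = 24.20 ✓; ∠SWK = 67.90° ✓; |WK| = 21.70 ✓; ∠(WK, KG) = 90.00° ✓; |KG| = 16.80 ✓; ∠(KG, GR) = 90.00° ✓; |GR| = 10.80 ✓; ∠GRH = 109.7° ✓; |RH| = 10.00 ✓; ∠RHE = 145.4° ✓; |HE| = 34.30 ✗.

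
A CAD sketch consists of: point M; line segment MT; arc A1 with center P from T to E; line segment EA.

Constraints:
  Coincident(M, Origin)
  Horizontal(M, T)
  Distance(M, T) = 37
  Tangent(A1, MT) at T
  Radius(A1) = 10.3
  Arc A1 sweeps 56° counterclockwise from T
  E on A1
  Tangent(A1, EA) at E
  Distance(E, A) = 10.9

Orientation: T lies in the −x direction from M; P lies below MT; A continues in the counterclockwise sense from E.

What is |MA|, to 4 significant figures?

53.39

On A1, T sits at bearing 90° from P; a 56° counterclockwise sweep puts E at bearing 146°, so E = P + 10.3·(cos 146°, sin 146°) = (-45.54, -4.540). The tangent condition forces PE to be normal to EA, so EA runs along (−sin 146°, cos 146°); with |EA| = 10.9, A = (-51.63, -13.58). Then |MA| = |A − M| = 53.39.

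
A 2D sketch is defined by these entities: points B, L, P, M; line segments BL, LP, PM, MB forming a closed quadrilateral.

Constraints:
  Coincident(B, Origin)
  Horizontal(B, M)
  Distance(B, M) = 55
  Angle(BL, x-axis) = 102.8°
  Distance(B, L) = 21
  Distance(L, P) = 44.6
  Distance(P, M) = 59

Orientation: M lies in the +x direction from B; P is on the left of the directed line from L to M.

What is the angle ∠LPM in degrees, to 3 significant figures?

73.5°

Checks: |LP| = 44.60 ✓; |PM| = 59.00 ✓.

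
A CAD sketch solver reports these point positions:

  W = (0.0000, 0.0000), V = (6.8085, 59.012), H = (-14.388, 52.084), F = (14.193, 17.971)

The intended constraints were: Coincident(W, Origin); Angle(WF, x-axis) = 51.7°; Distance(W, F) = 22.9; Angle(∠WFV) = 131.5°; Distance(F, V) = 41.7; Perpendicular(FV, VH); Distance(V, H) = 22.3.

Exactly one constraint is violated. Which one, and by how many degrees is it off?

Perpendicular(FV, VH) — off by 7.90°.

W = (0.00, 0.00) ✓; WF at 51.70° ✓; |WF| = 22.90 ✓; ∠WFV = 131.5° ✓; |FV| = 41.70 ✓; ∠(FV, VH) = 97.90° ✗; |VH| = 22.30 ✓.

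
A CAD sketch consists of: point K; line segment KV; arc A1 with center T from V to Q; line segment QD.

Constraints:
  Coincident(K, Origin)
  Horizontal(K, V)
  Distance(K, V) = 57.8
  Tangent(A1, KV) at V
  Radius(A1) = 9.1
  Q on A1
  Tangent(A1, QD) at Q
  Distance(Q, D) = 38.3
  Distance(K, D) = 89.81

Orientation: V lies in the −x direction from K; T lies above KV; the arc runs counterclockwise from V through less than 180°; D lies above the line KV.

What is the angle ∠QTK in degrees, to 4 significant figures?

55.53°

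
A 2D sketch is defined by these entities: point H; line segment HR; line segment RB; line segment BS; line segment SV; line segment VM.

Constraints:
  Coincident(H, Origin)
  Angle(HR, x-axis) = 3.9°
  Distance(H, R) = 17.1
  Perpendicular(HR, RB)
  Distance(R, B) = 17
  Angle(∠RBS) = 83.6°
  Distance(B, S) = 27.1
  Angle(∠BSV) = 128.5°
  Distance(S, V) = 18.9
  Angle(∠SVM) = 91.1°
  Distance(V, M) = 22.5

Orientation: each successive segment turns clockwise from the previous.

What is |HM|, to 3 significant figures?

14.4

H is at the origin; HR runs at 3.9° with length 17.1, so R = (17.1, 1.16). The perpendicularity gives RB at right angles to HR, so RB runs at -86.1°; with |RB| = 17.0, B = (18.2, -15.8). ∠RBS = 83.6° gives BS at 178° from the x-axis; with |BS| = 27.1, S = (-8.86, -14.6). ∠BSV = 128.5° gives SV at 126° from the x-axis; with |SV| = 18.9, V = (-20.0, 0.675). ∠SVM = 91.1° gives VM at 37.1° from the x-axis; with |VM| = 22.5, M = (-2.02, 14.2). Then |HM| = |M − H| = 14.4.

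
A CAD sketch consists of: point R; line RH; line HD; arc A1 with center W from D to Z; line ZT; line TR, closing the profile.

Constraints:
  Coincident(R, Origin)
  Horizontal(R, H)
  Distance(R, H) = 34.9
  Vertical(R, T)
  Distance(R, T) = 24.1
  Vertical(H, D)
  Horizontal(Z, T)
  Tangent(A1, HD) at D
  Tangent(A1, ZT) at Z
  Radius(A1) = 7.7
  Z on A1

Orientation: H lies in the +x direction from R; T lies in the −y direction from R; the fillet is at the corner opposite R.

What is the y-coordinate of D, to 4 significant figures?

-16.40

The virtual corner opposite R is at (34.90, -24.10). Tangency of A1 to HD means the radius WD is perpendicular to HD and the tangent condition forces WZ to be normal to ZT, with radius 7.7, so the center W sits 7.7 in from both sides at W = (27.20, -16.40). That places the tangent points at D = (34.90, -16.40) on HD and Z = (27.20, -24.10) on ZT. So D.y = -16.40.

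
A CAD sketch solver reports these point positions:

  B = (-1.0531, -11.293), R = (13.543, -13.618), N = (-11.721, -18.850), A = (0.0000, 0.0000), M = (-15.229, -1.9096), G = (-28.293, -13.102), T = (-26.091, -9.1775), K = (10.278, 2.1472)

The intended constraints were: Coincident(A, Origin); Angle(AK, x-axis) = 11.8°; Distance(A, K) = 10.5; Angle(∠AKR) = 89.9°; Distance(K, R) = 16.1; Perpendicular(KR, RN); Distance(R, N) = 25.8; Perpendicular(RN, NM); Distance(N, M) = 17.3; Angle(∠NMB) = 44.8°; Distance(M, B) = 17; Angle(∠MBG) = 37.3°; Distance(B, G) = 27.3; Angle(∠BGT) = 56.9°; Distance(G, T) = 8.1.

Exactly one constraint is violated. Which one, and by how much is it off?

Distance(G, T) = 8.1 — off by 3.60.

A = (0.00, 0.00) ✓; AK at 11.80° ✓; |AK| = 10.50 ✓; ∠AKR = 89.90° ✓; |KR| = 16.10 ✓; ∠(KR, RN) = 90.00° ✓; |RN| = 25.80 ✓; ∠(RN, NM) = 90.00° ✓; |NM| = 17.30 ✓; ∠NMB = 44.80° ✓; |MB| = 17.00 ✓; ∠MBG = 37.30° ✓; |BG| = 27.30 ✓; ∠BGT = 56.90° ✓; |GT| = 4.500 ✗.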